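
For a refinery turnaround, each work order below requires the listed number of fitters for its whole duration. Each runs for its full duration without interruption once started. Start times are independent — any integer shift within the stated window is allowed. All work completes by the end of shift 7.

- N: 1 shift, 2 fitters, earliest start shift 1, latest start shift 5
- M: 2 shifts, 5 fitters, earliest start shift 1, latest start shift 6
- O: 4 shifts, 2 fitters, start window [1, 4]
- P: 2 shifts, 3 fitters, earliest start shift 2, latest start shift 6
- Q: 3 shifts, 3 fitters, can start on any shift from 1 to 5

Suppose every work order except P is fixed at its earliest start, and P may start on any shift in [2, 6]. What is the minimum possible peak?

12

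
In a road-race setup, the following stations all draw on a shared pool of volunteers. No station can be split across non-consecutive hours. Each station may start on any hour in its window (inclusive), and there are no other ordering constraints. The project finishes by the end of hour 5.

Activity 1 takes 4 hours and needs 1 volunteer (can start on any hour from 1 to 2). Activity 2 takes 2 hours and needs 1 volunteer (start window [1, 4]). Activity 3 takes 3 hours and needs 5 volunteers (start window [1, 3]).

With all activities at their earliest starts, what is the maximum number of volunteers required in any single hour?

Early-start schedule: Activity 1@1, Activity 2@1, Activity 3@1.
Load per hour: hour 1: 7, hour 2: 7, hour 3: 6, hour 4: 1, hour 5: 0.
Peak is 7.

7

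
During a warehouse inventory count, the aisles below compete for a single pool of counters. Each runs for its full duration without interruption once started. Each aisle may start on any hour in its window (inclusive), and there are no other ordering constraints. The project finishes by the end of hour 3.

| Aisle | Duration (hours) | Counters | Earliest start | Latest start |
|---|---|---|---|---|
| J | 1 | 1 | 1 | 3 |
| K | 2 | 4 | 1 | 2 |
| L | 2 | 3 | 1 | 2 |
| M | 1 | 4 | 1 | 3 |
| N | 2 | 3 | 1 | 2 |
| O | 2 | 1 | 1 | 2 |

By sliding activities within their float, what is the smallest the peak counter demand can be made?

11

Early-start (J@1, K@1, L@1, M@1, N@1, O@1) gives peak 16: h1:16  h2:11  h3:0.
Shift M→3, O→2.
Schedule J@1, K@1, L@1, M@3, N@1, O@2: h1:11  h2:11  h3:5 — peak 11.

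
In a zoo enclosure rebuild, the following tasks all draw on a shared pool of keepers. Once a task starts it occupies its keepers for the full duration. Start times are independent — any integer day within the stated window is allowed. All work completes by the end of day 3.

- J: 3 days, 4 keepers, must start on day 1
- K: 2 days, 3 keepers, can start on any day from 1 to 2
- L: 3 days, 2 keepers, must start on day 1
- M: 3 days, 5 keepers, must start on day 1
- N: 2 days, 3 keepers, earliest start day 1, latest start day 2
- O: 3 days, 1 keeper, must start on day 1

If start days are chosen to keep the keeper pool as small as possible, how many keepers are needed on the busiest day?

18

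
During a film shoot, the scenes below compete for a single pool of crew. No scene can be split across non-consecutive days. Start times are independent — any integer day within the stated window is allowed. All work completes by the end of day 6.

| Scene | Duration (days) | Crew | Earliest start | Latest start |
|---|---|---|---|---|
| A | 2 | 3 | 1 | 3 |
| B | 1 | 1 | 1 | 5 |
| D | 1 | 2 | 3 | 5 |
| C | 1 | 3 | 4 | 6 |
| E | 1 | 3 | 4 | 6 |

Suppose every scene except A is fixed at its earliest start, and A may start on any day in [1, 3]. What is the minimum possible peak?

6

A@1: d1:4  d2:3  d3:2  d4:6  d5:0  d6:0 → peak 6
A@2: d1:1  d2:3  d3:5  d4:6  d5:0  d6:0 → peak 6
A@3: d1:1  d2:0  d3:5  d4:9  d5:0  d6:0 → peak 9
Best is A@1, peak 6.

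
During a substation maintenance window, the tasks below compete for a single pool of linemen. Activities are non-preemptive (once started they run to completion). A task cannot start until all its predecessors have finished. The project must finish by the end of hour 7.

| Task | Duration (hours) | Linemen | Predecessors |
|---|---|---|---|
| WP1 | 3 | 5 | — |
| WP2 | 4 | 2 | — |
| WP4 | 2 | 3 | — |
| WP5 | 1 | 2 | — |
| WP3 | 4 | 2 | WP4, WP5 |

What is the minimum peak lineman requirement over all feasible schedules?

Early-start (WP1@1, WP2@1, WP4@1, WP5@1, WP3@3) gives peak 12: h1:12  h2:10  h3:9  h4:4  h5:2  h6:2  h7:0.
Shift WP1→5.
Schedule WP1@5, WP2@1, WP4@1, WP5@1, WP3@3: h1:7  h2:5  h3:4  h4:4  h5:7  h6:7  h7:5 — peak 7.

7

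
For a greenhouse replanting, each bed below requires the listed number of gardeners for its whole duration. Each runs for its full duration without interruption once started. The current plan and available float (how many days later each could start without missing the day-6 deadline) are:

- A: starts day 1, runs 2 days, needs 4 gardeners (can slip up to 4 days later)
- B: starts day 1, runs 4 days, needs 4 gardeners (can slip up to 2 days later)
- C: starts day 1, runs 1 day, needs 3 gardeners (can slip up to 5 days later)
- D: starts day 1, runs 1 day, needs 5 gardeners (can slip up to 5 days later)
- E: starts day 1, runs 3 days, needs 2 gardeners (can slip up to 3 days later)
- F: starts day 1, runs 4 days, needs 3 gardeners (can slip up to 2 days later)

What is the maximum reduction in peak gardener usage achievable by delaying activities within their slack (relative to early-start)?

12

Early-start peak: d1:21  d2:13  d3:9  d4:7  d5:0  d6:0 ⇒ 21.
Leveled (A@1, B@1, C@5, D@6, E@3, F@3): d1:8  d2:8  d3:9  d4:9  d5:8  d6:8 ⇒ 9.
Reduction 21 − 9 = 12.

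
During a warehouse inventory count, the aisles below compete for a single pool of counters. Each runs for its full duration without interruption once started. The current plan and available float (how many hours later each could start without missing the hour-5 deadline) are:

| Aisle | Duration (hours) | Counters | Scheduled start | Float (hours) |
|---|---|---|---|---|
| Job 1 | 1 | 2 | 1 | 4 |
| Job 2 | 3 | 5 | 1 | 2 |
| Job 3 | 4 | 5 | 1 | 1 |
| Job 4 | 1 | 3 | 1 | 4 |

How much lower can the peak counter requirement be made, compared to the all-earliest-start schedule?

5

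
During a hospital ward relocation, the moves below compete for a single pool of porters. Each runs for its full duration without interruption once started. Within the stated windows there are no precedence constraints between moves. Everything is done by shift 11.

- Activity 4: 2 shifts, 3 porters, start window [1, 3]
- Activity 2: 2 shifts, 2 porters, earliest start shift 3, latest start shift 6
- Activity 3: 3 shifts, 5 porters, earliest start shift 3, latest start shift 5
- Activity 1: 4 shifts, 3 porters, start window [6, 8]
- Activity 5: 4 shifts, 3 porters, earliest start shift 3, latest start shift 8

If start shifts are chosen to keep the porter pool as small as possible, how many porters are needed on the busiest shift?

Early-start (Activity 4@1, Activity 2@3, Activity 3@3, Activity 1@6, Activity 5@3) gives peak 10: s1:3  s2:3  s3:10  s4:10  s5:8  s6:6  s7:3  s8:3  s9:3  s10:0  s11:0.
Shift Activity 3→5, Activity 1→8, Activity 5→8.
Schedule Activity 4@1, Activity 2@3, Activity 3@5, Activity 1@8, Activity 5@8: s1:3  s2:3  s3:2  s4:2  s5:5  s6:5  s7:5  s8:6  s9:6  s10:6  s11:6 — peak 6.

6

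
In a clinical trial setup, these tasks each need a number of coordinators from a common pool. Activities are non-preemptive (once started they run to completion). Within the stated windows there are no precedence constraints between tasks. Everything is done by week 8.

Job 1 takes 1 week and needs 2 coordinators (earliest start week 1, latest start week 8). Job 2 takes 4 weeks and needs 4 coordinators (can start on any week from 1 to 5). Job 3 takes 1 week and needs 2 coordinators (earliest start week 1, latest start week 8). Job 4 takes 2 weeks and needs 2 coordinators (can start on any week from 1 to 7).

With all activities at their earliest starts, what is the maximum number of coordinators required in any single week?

10

Early-start schedule: Job 1@1, Job 2@1, Job 3@1, Job 4@1.
Load per week: week 1: 10, week 2: 6, week 3: 4, week 4: 4, week 5: 0, week 6: 0, week 7: 0, week 8: 0.
Peak is 10.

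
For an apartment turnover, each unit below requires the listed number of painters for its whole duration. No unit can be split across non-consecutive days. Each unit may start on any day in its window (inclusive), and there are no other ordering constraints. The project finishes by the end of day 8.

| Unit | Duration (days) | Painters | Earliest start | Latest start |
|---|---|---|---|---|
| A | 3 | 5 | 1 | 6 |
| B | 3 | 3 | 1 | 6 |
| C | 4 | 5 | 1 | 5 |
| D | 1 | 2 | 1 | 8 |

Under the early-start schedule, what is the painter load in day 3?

13

At early start, day 3 has: A, B, C.
Demand: 5 + 3 + 5 = 13.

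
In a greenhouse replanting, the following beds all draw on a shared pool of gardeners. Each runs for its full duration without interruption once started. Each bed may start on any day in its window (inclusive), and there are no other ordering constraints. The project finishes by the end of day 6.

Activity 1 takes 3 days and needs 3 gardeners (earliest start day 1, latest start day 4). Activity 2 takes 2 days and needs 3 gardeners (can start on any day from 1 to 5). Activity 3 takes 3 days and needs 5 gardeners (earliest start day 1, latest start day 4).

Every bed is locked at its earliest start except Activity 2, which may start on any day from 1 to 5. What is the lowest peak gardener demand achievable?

8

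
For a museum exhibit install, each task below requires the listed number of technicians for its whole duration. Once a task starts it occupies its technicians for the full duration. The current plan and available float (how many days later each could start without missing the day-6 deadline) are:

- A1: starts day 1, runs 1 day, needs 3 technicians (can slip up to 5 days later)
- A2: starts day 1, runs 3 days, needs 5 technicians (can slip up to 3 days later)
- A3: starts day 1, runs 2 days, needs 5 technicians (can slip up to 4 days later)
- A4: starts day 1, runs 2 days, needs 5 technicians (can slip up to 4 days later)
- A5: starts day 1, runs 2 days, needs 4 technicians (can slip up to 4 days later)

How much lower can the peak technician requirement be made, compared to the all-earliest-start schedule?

12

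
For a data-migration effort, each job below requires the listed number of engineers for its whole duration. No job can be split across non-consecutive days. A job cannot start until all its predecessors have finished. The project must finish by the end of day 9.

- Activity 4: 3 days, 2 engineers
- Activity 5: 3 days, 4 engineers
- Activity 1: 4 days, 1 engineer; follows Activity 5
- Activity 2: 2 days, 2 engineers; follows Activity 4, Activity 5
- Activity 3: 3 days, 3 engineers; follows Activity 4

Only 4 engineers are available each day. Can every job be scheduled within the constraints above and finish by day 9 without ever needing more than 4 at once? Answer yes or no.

The minimum achievable peak is 5; 4 < 5, so no feasible schedule stays within the cap.

no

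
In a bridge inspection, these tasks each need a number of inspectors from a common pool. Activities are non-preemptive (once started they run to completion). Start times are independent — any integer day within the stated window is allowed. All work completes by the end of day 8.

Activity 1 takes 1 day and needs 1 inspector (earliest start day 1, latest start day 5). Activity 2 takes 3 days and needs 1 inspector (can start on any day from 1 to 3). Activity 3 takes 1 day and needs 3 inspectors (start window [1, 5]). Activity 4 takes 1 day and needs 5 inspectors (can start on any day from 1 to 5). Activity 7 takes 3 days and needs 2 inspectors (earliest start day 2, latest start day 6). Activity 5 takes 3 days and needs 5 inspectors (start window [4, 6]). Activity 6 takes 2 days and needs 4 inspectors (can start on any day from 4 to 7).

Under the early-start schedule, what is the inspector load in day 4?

11

At early start, day 4 has: Activity 7, Activity 5, Activity 6.
Demand: 2 + 5 + 4 = 11.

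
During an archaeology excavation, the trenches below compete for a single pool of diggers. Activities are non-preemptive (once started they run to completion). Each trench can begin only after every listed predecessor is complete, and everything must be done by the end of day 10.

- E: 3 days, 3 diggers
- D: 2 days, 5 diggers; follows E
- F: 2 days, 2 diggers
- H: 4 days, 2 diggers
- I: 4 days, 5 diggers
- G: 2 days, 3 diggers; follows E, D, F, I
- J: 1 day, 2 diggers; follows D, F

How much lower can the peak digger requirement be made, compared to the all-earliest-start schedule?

Early-start peak: d1:12  d2:12  d3:10  d4:12  d5:5  d6:5  d7:3  d8:0  d9:0  d10:0 ⇒ 12.
Leveled (E@1, D@5, F@4, H@6, I@1, G@7, J@7): d1:8  d2:8  d3:8  d4:7  d5:7  d6:7  d7:7  d8:5  d9:2  d10:0 ⇒ 8.
Reduction 12 − 8 = 4.

4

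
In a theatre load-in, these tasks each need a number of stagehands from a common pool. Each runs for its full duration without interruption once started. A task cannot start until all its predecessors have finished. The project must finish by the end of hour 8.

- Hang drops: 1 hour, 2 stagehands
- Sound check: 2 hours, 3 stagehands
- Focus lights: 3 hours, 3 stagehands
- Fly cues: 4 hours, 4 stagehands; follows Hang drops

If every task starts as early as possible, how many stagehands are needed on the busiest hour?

10

Early-start schedule: Hang drops@1, Sound check@1, Focus lights@1, Fly cues@2.
Load per hour: hour 1: 8, hour 2: 10, hour 3: 7, hour 4: 4, hour 5: 4, hour 6: 0, hour 7: 0, hour 8: 0.
Peak is 10.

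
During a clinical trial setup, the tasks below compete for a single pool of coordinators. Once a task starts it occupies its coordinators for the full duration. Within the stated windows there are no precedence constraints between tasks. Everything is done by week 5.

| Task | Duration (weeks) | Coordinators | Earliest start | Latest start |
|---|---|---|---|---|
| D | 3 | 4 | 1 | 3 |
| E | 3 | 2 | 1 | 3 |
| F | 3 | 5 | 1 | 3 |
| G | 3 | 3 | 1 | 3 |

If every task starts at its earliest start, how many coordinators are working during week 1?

At early start, week 1 has: D, E, F, G.
Demand: 4 + 2 + 5 + 3 = 14.

14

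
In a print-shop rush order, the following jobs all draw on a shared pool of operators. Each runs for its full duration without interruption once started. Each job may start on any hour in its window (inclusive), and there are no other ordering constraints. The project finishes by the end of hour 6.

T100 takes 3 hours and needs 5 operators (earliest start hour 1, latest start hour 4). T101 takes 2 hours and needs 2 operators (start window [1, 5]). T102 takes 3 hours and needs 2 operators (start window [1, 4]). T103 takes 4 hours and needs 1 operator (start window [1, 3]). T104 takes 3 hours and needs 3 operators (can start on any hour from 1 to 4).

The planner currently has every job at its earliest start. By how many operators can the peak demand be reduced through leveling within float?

6

Early-start peak: h1:13  h2:13  h3:11  h4:1  h5:0  h6:0 ⇒ 13.
Leveled (T100@1, T101@1, T102@4, T103@3, T104@4): h1:7  h2:7  h3:6  h4:6  h5:6  h6:6 ⇒ 7.
Reduction 13 − 7 = 6.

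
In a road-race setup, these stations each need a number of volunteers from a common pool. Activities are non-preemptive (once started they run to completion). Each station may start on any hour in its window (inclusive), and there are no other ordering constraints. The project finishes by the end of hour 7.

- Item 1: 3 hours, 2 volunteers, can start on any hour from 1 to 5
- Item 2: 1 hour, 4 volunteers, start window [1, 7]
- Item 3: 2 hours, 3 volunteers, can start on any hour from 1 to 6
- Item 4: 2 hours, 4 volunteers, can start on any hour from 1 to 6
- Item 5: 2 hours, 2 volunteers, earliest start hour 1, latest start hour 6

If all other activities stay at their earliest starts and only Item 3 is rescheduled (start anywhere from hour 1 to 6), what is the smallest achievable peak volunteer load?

12

Item 3@1: h1:15  h2:11  h3:2  h4:0  h5:0  h6:0  h7:0 → peak 15
Item 3@2: h1:12  h2:11  h3:5  h4:0  h5:0  h6:0  h7:0 → peak 12
Item 3@3: h1:12  h2:8  h3:5  h4:3  h5:0  h6:0  h7:0 → peak 12
Item 3@4: h1:12  h2:8  h3:2  h4:3  h5:3  h6:0  h7:0 → peak 12
Item 3@5: h1:12  h2:8  h3:2  h4:0  h5:3  h6:3  h7:0 → peak 12
Item 3@6: h1:12  h2:8  h3:2  h4:0  h5:0  h6:3  h7:3 → peak 12
Best is Item 3@2, peak 12.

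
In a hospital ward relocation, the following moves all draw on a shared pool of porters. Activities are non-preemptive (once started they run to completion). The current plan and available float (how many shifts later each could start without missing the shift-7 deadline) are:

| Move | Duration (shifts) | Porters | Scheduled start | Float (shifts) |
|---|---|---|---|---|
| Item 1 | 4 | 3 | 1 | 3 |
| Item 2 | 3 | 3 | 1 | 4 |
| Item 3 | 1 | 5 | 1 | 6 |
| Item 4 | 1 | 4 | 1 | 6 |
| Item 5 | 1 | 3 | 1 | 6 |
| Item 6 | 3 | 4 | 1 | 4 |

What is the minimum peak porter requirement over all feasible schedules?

Early-start (Item 1@1, Item 2@1, Item 3@1, Item 4@1, Item 5@1, Item 6@1) gives peak 22: s1:22  s2:10  s3:10  s4:3  s5:0  s6:0  s7:0.
Shift Item 2→4, Item 3→7, Item 4→5, Item 5→6.
Schedule Item 1@1, Item 2@4, Item 3@7, Item 4@5, Item 5@6, Item 6@1: s1:7  s2:7  s3:7  s4:6  s5:7  s6:6  s7:5 — peak 7.
Total porter-shifts = 45 over 7 shifts ⇒ peak ≥ ⌈45/7⌉ = 7, so 7 is optimal.

7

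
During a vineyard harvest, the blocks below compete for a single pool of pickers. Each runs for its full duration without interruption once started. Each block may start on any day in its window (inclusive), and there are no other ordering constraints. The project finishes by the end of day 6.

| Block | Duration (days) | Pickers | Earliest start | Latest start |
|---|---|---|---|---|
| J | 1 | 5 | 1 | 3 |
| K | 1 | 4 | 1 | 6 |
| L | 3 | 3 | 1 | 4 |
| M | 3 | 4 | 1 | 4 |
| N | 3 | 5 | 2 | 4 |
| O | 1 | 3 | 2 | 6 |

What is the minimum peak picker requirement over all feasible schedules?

Early-start (J@1, K@1, L@1, M@1, N@2, O@2) gives peak 16: d1:16  d2:15  d3:12  d4:5  d5:0  d6:0.
Shift K→2, M→3, N→4, O→6.
Schedule J@1, K@2, L@1, M@3, N@4, O@6: d1:8  d2:7  d3:7  d4:9  d5:9  d6:8 — peak 9.

9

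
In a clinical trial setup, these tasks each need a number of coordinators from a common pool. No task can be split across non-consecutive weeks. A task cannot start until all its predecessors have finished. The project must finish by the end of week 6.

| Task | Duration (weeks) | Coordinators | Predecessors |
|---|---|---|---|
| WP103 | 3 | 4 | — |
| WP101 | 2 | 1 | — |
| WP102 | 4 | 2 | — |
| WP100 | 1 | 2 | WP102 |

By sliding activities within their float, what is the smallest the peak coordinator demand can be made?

6

Early-start (WP103@1, WP101@1, WP102@1, WP100@5) gives peak 7: w1:7  w2:7  w3:6  w4:2  w5:2  w6:0.
Shift WP101→4.
Schedule WP103@1, WP101@4, WP102@1, WP100@5: w1:6  w2:6  w3:6  w4:3  w5:3  w6:0 — peak 6.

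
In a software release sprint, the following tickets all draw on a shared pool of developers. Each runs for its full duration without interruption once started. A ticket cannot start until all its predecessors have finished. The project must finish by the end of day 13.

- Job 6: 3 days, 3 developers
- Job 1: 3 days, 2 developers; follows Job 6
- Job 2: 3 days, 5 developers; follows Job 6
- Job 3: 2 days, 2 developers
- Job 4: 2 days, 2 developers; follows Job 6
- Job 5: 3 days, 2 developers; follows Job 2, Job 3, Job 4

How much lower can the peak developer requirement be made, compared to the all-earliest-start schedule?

Early-start peak: d1:5  d2:5  d3:3  d4:9  d5:9  d6:7  d7:2  d8:2  d9:2  d10:0  d11:0  d12:0  d13:0 ⇒ 9.
Leveled (Job 6@1, Job 1@4, Job 2@7, Job 3@1, Job 4@4, Job 5@10): d1:5  d2:5  d3:3  d4:4  d5:4  d6:2  d7:5  d8:5  d9:5  d10:2  d11:2  d12:2  d13:0 ⇒ 5.
Reduction 9 − 5 = 4.

4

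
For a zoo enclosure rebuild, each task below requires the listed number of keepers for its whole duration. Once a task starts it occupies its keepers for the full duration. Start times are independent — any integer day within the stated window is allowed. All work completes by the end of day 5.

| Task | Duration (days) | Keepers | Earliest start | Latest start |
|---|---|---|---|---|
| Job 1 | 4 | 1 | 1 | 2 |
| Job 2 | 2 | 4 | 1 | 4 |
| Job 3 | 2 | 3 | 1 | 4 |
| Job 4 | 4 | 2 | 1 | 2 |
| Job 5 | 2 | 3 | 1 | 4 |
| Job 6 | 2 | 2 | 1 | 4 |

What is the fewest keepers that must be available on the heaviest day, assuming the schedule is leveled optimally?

9

Early-start (Job 1@1, Job 2@1, Job 3@1, Job 4@1, Job 5@1, Job 6@1) gives peak 15: d1:15  d2:15  d3:3  d4:3  d5:0.
Shift Job 3→3, Job 5→3.
Schedule Job 1@1, Job 2@1, Job 3@3, Job 4@1, Job 5@3, Job 6@1: d1:9  d2:9  d3:9  d4:9  d5:0 — peak 9.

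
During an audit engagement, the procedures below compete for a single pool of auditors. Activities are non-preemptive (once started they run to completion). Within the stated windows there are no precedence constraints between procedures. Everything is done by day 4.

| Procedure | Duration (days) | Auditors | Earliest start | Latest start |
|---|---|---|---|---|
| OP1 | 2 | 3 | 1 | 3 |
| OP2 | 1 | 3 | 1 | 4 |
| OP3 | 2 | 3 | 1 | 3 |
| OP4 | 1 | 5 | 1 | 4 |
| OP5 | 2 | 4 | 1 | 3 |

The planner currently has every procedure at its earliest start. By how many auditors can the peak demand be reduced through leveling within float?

Early-start peak: d1:18  d2:10  d3:0  d4:0 ⇒ 18.
Leveled (OP1@1, OP2@1, OP3@3, OP4@2, OP5@3): d1:6  d2:8  d3:7  d4:7 ⇒ 8.
Reduction 18 − 8 = 10.

10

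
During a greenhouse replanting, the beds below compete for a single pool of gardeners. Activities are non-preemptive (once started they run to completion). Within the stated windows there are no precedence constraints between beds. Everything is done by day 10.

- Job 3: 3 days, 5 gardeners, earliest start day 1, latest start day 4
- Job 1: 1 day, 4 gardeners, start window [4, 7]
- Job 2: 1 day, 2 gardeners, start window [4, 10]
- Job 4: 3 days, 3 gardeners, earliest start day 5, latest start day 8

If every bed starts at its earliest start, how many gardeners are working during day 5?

3

At early start, day 5 has: Job 4.
Demand: 3 = 3.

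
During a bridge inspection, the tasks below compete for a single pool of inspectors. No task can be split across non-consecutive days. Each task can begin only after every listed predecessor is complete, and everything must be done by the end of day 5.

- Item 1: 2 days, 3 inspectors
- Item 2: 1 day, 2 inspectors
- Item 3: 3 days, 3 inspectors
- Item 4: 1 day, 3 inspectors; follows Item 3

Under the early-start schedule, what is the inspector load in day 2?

At early start, day 2 has: Item 1, Item 3.
Demand: 3 + 3 = 6.

6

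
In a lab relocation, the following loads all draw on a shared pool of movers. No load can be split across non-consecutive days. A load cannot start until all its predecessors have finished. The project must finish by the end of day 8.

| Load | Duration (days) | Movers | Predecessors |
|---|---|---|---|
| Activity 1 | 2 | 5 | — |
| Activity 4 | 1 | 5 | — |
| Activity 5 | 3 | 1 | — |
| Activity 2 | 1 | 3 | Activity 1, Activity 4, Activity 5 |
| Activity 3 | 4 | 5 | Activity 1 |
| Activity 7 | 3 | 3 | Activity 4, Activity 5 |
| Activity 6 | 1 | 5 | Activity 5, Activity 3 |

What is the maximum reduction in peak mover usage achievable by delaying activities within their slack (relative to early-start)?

3

Early-start peak: d1:11  d2:6  d3:6  d4:11  d5:8  d6:8  d7:5  d8:0 ⇒ 11.
Leveled (Activity 1@1, Activity 4@3, Activity 5@1, Activity 2@4, Activity 3@4, Activity 7@5, Activity 6@8): d1:6  d2:6  d3:6  d4:8  d5:8  d6:8  d7:8  d8:5 ⇒ 8.
Reduction 11 − 8 = 3.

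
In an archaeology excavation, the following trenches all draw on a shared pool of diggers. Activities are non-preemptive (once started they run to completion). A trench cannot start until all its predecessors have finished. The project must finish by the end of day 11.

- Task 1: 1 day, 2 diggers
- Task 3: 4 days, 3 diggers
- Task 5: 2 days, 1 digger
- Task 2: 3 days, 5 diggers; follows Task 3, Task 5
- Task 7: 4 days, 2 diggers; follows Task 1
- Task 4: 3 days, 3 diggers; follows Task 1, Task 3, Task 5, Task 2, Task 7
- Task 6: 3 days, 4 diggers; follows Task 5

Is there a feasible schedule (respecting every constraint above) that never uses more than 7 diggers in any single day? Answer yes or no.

yes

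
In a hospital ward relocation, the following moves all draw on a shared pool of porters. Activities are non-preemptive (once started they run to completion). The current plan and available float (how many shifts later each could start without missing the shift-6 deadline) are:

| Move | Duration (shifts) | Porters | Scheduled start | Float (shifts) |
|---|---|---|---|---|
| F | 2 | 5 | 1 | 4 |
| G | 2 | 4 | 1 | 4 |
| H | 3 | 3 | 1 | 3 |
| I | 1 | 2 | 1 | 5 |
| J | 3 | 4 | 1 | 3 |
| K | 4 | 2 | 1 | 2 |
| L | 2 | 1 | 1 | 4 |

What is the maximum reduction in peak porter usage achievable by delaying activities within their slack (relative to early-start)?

12

Early-start peak: s1:21  s2:19  s3:9  s4:2  s5:0  s6:0 ⇒ 21.
Leveled (F@1, G@5, H@4, I@3, J@1, K@3, L@3): s1:9  s2:9  s3:9  s4:6  s5:9  s6:9 ⇒ 9.
Reduction 21 − 9 = 12.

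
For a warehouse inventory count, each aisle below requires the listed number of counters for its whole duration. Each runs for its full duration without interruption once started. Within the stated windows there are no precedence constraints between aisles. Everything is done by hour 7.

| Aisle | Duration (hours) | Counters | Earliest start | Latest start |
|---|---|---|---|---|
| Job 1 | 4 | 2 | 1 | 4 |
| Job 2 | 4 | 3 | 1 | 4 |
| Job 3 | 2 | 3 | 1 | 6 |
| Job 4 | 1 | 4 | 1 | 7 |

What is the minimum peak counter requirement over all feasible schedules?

5

Early-start (Job 1@1, Job 2@1, Job 3@1, Job 4@1) gives peak 12: h1:12  h2:8  h3:5  h4:5  h5:0  h6:0  h7:0.
Shift Job 3→5, Job 4→7.
Schedule Job 1@1, Job 2@1, Job 3@5, Job 4@7: h1:5  h2:5  h3:5  h4:5  h5:3  h6:3  h7:4 — peak 5.
Total counter-hours = 30 over 7 hours ⇒ peak ≥ ⌈30/7⌉ = 5, so 5 is optimal.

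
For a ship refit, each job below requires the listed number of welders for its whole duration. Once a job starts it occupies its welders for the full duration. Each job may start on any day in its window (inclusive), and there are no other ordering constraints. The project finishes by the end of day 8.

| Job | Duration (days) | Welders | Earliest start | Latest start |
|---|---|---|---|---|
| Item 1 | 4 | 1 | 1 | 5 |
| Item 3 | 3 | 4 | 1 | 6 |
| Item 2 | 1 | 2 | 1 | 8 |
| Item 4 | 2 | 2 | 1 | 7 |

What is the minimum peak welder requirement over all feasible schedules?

4

Early-start (Item 1@1, Item 3@1, Item 2@1, Item 4@1) gives peak 9: d1:9  d2:7  d3:5  d4:1  d5:0  d6:0  d7:0  d8:0.
Shift Item 3→5, Item 4→2.
Schedule Item 1@1, Item 3@5, Item 2@1, Item 4@2: d1:3  d2:3  d3:3  d4:1  d5:4  d6:4  d7:4  d8:0 — peak 4.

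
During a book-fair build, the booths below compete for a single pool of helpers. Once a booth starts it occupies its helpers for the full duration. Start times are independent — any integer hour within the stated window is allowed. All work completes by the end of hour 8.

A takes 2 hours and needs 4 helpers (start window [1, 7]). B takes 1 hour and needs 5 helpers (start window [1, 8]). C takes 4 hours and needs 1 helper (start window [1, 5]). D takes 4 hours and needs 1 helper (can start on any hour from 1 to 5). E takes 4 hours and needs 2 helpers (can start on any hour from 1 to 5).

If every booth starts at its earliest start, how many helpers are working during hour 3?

At early start, hour 3 has: C, D, E.
Demand: 1 + 1 + 2 = 4.

4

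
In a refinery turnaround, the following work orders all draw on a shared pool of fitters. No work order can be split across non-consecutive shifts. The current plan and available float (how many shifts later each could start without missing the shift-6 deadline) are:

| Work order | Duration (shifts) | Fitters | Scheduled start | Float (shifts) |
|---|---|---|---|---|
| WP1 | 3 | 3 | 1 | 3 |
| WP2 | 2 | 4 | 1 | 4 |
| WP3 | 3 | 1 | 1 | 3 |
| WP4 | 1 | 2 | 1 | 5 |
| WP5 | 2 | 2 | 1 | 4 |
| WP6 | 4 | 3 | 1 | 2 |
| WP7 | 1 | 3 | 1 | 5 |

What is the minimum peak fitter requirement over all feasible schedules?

Early-start (WP1@1, WP2@1, WP3@1, WP4@1, WP5@1, WP6@1, WP7@1) gives peak 18: s1:18  s2:13  s3:7  s4:3  s5:0  s6:0.
Shift WP3→3, WP4→6, WP5→5, WP6→3, WP7→4.
Schedule WP1@1, WP2@1, WP3@3, WP4@6, WP5@5, WP6@3, WP7@4: s1:7  s2:7  s3:7  s4:7  s5:6  s6:7 — peak 7.
Total fitter-shifts = 41 over 6 shifts ⇒ peak ≥ ⌈41/6⌉ = 7, so 7 is optimal.

7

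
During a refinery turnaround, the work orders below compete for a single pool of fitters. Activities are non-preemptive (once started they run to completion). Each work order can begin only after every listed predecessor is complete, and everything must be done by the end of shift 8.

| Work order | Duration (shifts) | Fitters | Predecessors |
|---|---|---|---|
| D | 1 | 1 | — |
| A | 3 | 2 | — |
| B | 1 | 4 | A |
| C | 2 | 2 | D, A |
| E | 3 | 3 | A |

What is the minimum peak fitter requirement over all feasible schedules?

5

Early-start (D@1, A@1, B@4, C@4, E@4) gives peak 9: s1:3  s2:2  s3:2  s4:9  s5:5  s6:3  s7:0  s8:0.
Shift C→5, E→5.
Schedule D@1, A@1, B@4, C@5, E@5: s1:3  s2:2  s3:2  s4:4  s5:5  s6:5  s7:3  s8:0 — peak 5.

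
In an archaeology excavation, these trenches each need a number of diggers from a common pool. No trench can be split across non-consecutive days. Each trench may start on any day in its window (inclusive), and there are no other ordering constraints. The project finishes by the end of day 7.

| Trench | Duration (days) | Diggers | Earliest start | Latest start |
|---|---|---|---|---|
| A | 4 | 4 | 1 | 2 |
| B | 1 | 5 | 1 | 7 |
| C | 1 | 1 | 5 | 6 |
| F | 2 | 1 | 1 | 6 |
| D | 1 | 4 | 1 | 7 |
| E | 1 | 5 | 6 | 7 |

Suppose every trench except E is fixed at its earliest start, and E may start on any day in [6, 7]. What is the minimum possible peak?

E@6: d1:14  d2:5  d3:4  d4:4  d5:1  d6:5  d7:0 → peak 14
E@7: d1:14  d2:5  d3:4  d4:4  d5:1  d6:0  d7:5 → peak 14
Best is E@6, peak 14.

14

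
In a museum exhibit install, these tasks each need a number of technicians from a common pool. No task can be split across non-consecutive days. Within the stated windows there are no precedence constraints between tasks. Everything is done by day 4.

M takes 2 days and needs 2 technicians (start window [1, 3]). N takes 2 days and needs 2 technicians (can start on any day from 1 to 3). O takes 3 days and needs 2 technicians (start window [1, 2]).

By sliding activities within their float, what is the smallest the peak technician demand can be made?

4

Early-start (M@1, N@1, O@1) gives peak 6: d1:6  d2:6  d3:2  d4:0.
Shift N→3.
Schedule M@1, N@3, O@1: d1:4  d2:4  d3:4  d4:2 — peak 4.
Total technician-days = 14 over 4 days ⇒ peak ≥ ⌈14/4⌉ = 4, so 4 is optimal.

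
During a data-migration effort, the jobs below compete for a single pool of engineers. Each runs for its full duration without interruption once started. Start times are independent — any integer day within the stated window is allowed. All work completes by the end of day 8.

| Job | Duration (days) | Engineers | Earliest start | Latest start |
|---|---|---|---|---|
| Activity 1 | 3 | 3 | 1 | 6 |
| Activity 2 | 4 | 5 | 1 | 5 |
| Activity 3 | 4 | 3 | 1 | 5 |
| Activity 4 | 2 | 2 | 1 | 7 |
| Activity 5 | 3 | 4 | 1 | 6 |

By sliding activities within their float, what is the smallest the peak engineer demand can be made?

Early-start (Activity 1@1, Activity 2@1, Activity 3@1, Activity 4@1, Activity 5@1) gives peak 17: d1:17  d2:17  d3:15  d4:8  d5:0  d6:0  d7:0  d8:0.
Shift Activity 3→5, Activity 4→4, Activity 5→6.
Schedule Activity 1@1, Activity 2@1, Activity 3@5, Activity 4@4, Activity 5@6: d1:8  d2:8  d3:8  d4:7  d5:5  d6:7  d7:7  d8:7 — peak 8.
Total engineer-days = 57 over 8 days ⇒ peak ≥ ⌈57/8⌉ = 8, so 8 is optimal.

8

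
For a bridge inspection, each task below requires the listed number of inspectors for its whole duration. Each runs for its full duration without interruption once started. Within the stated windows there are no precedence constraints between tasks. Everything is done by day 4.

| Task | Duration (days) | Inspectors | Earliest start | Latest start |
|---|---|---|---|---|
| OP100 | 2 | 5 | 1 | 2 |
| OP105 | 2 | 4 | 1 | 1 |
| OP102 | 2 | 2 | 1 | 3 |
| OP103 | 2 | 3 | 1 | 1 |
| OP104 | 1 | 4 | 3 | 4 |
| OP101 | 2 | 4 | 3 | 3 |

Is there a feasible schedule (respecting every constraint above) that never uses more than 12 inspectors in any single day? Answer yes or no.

yes

Schedule OP100@1, OP105@1, OP102@3, OP103@1, OP104@3, OP101@3: d1:12  d2:12  d3:10  d4:6 — peak 12 ≤ 12.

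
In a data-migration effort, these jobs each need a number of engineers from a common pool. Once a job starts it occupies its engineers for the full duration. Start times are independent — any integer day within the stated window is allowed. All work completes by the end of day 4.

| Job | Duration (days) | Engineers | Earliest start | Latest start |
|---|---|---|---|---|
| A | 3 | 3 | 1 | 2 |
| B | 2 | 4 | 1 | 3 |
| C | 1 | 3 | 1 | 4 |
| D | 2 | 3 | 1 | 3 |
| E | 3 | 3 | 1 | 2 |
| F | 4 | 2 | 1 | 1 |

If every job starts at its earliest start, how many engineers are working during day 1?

At early start, day 1 has: A, B, C, D, E, F.
Demand: 3 + 4 + 3 + 3 + 3 + 2 = 18.

18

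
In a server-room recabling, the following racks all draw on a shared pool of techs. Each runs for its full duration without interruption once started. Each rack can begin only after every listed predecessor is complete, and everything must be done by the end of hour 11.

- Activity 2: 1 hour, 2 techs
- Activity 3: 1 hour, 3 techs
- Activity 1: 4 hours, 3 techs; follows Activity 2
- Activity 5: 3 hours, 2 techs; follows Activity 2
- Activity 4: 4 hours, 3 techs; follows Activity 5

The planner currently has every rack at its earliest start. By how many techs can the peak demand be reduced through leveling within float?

Early-start peak: h1:5  h2:5  h3:5  h4:5  h5:6  h6:3  h7:3  h8:3  h9:0  h10:0  h11:0 ⇒ 6.
Leveled (Activity 2@1, Activity 3@1, Activity 1@2, Activity 5@2, Activity 4@6): h1:5  h2:5  h3:5  h4:5  h5:3  h6:3  h7:3  h8:3  h9:3  h10:0  h11:0 ⇒ 5.
Reduction 6 − 5 = 1.

1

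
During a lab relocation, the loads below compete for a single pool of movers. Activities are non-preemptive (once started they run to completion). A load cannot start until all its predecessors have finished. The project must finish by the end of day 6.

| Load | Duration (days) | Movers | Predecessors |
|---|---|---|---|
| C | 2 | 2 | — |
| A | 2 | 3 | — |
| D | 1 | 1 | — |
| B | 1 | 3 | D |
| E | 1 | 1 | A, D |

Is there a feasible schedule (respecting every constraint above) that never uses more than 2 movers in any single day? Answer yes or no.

Total mover-days = 15; over 6 days the average is 15/6 > 2, so some day must exceed 2.

no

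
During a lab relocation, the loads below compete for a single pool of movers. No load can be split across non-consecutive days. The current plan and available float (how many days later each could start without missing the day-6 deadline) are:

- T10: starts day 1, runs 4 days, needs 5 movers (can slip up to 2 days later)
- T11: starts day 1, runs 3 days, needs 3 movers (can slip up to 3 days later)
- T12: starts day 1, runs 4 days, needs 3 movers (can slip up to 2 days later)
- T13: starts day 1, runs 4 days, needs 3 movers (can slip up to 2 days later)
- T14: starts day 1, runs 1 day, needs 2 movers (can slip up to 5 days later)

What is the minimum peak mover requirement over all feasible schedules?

14

Early-start (T10@1, T11@1, T12@1, T13@1, T14@1) gives peak 16: d1:16  d2:14  d3:14  d4:11  d5:0  d6:0.
Shift T14→4.
Schedule T10@1, T11@1, T12@1, T13@1, T14@4: d1:14  d2:14  d3:14  d4:13  d5:0  d6:0 — peak 14.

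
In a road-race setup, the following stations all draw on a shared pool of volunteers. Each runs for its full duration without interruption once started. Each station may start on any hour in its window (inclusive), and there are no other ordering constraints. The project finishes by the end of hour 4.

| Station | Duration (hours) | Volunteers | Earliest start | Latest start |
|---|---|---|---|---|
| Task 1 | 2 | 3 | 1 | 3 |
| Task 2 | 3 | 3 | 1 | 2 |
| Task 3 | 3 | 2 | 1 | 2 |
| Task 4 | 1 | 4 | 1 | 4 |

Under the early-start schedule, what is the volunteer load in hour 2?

8

At early start, hour 2 has: Task 1, Task 2, Task 3.
Demand: 3 + 3 + 2 = 8.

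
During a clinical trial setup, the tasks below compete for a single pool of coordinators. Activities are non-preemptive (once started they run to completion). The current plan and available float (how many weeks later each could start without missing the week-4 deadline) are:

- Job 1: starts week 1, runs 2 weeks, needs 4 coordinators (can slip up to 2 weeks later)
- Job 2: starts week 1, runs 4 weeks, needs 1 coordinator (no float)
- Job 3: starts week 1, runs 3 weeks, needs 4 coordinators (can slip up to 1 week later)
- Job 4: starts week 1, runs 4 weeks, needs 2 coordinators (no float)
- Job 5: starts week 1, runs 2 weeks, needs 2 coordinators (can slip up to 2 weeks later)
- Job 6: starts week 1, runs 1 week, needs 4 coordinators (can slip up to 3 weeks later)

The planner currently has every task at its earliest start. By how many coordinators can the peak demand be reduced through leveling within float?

Early-start peak: w1:17  w2:13  w3:7  w4:3 ⇒ 17.
Leveled (Job 1@1, Job 2@1, Job 3@1, Job 4@1, Job 5@3, Job 6@4): w1:11  w2:11  w3:9  w4:9 ⇒ 11.
Reduction 17 − 11 = 6.

6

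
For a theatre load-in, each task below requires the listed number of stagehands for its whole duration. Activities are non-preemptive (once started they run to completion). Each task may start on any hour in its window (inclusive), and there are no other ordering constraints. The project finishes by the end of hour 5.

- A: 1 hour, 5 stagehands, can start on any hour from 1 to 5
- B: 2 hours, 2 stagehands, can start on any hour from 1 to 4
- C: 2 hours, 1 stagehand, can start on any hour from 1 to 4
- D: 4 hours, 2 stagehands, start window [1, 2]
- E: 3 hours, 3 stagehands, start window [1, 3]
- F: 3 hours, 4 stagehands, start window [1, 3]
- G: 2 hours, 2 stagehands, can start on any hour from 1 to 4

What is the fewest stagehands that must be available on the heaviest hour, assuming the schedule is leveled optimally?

10

Early-start (A@1, B@1, C@1, D@1, E@1, F@1, G@1) gives peak 19: h1:19  h2:14  h3:9  h4:2  h5:0.
Shift D→2, E→2, F→3.
Schedule A@1, B@1, C@1, D@2, E@2, F@3, G@1: h1:10  h2:10  h3:9  h4:9  h5:6 — peak 10.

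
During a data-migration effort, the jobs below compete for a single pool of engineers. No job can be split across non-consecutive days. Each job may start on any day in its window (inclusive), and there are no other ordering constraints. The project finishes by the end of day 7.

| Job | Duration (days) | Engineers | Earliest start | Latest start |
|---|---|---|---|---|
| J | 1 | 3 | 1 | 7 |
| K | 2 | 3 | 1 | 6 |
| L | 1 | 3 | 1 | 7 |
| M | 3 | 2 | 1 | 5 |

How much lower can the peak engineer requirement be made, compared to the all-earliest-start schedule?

8

Early-start peak: d1:11  d2:5  d3:2  d4:0  d5:0  d6:0  d7:0 ⇒ 11.
Leveled (J@1, K@2, L@4, M@5): d1:3  d2:3  d3:3  d4:3  d5:2  d6:2  d7:2 ⇒ 3.
Reduction 11 − 3 = 8.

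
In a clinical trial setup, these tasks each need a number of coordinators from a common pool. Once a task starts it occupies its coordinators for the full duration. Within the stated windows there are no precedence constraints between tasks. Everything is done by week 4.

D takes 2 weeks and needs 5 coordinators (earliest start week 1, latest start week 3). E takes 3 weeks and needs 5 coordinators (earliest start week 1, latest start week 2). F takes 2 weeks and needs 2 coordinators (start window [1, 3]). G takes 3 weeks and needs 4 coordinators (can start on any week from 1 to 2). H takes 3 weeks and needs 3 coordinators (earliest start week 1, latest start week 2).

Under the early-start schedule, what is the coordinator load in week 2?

At early start, week 2 has: D, E, F, G, H.
Demand: 5 + 5 + 2 + 4 + 3 = 19.

19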